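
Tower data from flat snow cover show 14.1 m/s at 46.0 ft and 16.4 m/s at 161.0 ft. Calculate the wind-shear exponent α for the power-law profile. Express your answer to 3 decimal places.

Power law: V₂/V₁ = (z₂/z₁)^α ⇒ α = ln(V₂/V₁) / ln(z₂/z₁)
α = ln(16.4/14.1) / ln(161.0/46.0) = ln(1.1631) / ln(3.5000)
  = 0.15111 / 1.25276 = 0.12062

α ≈ 0.121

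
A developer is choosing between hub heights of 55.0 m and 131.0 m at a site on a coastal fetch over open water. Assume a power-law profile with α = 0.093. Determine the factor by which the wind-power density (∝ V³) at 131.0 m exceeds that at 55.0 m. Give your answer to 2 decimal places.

1.27

Speed ratio: V_B/V_A = (z_B/z_A)^α = (131.0/55.0)^0.093 = (2.3818)^0.093 = 1.08406
Power-density ratio: P_B/P_A = (V_B/V_A)³ = (1.08406)³ = 1.27397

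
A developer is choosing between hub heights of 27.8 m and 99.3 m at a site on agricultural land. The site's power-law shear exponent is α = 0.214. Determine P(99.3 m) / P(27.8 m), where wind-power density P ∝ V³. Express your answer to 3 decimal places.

Speed ratio: V_B/V_A = (z_B/z_A)^α = (99.3/27.8)^0.214 = (3.5719)^0.214 = 1.31317
Power-density ratio: P_B/P_A = (V_B/V_A)³ = (1.31317)³ = 2.26446

2.264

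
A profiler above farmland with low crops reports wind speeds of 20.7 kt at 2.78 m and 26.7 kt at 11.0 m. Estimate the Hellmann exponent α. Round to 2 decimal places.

α ≈ 0.19

Power law: V₂/V₁ = (z₂/z₁)^α ⇒ α = ln(V₂/V₁) / ln(z₂/z₁)
α = ln(26.7/20.7) / ln(11.0/2.78) = ln(1.2899) / ln(3.9568)
  = 0.25453 / 1.37544 = 0.18505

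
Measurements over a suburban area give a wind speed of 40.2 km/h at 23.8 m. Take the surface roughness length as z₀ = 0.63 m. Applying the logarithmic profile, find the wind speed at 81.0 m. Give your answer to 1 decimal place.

Log law: V(z) ∝ ln(z/z₀), so V₂/V₁ = ln(z₂/z₀) / ln(z₁/z₀).
ln(81.0/0.63) = 4.8565, ln(23.8/0.63) = 3.6317
V₂ = 40.2 × 4.8565/3.6317 = 40.2 × 1.3372 = 53.7571 km/h

53.8 km/h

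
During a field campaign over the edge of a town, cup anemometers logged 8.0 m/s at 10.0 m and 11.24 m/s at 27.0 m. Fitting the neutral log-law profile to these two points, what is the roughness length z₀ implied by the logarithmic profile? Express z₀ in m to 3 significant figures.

Log law: V(z) ∝ ln(z/z₀). With r = V₁/V₂ = 8.0/11.24 = 0.71174,
r · ln(z₂/z₀) = ln(z₁/z₀) ⇒ ln z₀ = (ln z₁ − r·ln z₂)/(1 − r)
ln z₀ = (2.30259 − 0.71174×3.29584) / 0.28826 = -0.1499
z₀ = exp(-0.1499) = 0.8608 m

z₀ ≈ 0.861 m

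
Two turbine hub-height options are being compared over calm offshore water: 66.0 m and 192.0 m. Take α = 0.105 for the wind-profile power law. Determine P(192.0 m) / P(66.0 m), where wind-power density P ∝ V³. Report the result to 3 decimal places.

Speed ratio: V_B/V_A = (z_B/z_A)^α = (192.0/66.0)^0.105 = (2.9091)^0.105 = 1.11865
Power-density ratio: P_B/P_A = (V_B/V_A)³ = (1.11865)³ = 1.39986

1.400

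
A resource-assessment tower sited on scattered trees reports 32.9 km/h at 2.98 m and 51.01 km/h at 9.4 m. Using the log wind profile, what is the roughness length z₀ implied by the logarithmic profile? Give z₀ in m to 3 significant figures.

Log law: V(z) ∝ ln(z/z₀). With r = V₁/V₂ = 32.9/51.01 = 0.64497,
r · ln(z₂/z₀) = ln(z₁/z₀) ⇒ ln z₀ = (ln z₁ − r·ln z₂)/(1 − r)
ln z₀ = (1.09192 − 0.64497×2.24071) / 0.35503 = -0.9950
z₀ = exp(-0.9950) = 0.3697 m

z₀ ≈ 0.370 m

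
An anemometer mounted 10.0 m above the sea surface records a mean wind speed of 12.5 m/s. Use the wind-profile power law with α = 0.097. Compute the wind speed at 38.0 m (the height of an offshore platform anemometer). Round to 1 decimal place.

14.2 m/s

Power-law profile: V₂ = V₁ · (z₂/z₁)^α
V₂ = 12.5 × (38.0/10.0)^0.097 = 12.5 × (3.8000)^0.097
    = 12.5 × 1.1383 = 14.2282 m/s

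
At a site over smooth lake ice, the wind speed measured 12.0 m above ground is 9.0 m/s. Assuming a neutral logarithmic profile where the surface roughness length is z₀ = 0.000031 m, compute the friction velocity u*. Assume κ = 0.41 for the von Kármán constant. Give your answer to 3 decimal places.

u* ≈ 0.287 m/s

Log law: V(z) = (u*/κ) · ln(z/z₀) ⇒ u* = κ · V / ln(z/z₀)
u* = 0.41 × 9.0 / ln(12.0/0.000031) = 0.41 × 9.0 / 12.8664
   = 3.6900 / 12.8664 = 0.2868 m/s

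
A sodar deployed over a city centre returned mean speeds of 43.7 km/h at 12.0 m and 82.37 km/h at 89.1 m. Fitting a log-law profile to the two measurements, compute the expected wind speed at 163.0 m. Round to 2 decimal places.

Log law: V ∝ ln(z/z₀). From the pair, with r = V₁/V₂ = 0.53053,
ln z₀ = (ln z₁ − r·ln z₂)/(1 − r) = (2.4849 − 0.53053×4.4898)/0.46947 = 0.2193 → z₀ = 1.245 m
V₃ = V₁ · ln(z₃/z₀)/ln(z₁/z₀) = 43.7 × 4.8745/2.2656 = 94.0199 km/h

94.02 km/h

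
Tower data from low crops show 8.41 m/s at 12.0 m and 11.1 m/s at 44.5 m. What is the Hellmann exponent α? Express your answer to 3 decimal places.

α ≈ 0.212

Power law: V₂/V₁ = (z₂/z₁)^α ⇒ α = ln(V₂/V₁) / ln(z₂/z₁)
α = ln(11.1/8.41) / ln(44.5/12.0) = ln(1.3199) / ln(3.7083)
  = 0.27752 / 1.31058 = 0.21176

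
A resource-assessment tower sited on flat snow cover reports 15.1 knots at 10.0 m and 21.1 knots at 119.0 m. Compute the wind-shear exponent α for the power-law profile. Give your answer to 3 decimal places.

Power law: V₂/V₁ = (z₂/z₁)^α ⇒ α = ln(V₂/V₁) / ln(z₂/z₁)
α = ln(21.1/15.1) / ln(119.0/10.0) = ln(1.3974) / ln(11.9000)
  = 0.33458 / 2.47654 = 0.13510

α ≈ 0.135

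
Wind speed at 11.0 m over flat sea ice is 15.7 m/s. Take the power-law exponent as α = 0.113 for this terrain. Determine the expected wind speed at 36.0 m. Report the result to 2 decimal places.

17.95 m/s

Power-law profile: V₂ = V₁ · (z₂/z₁)^α
V₂ = 15.7 × (36.0/11.0)^0.113 = 15.7 × (3.2727)^0.113
    = 15.7 × 1.1434 = 17.9508 m/s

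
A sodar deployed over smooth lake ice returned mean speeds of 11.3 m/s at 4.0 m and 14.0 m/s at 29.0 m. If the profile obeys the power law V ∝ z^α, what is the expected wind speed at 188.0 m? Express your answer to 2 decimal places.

17.14 m/s

First find α: α = ln(V₂/V₁)/ln(z₂/z₁) = ln(14.0/11.3)/ln(29.0/4.0) = 0.21425/1.98100 = 0.1082
Extrapolate from 29.0 m to 188.0 m: V₃ = 14.0 × (188.0/29.0)^0.1082 = 14.0 × 1.2240 = 17.1366 m/s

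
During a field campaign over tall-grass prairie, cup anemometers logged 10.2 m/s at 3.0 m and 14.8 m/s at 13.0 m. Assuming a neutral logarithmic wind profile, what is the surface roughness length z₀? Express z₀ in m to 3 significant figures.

Log law: V(z) ∝ ln(z/z₀). With r = V₁/V₂ = 10.2/14.8 = 0.68919,
r · ln(z₂/z₀) = ln(z₁/z₀) ⇒ ln z₀ = (ln z₁ − r·ln z₂)/(1 − r)
ln z₀ = (1.09861 − 0.68919×2.56495) / 0.31081 = -2.1528
z₀ = exp(-2.1528) = 0.1162 m

z₀ ≈ 0.116 m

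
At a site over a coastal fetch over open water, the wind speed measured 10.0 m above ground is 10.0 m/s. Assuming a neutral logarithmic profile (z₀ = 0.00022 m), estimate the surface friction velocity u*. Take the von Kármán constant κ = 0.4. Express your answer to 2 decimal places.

u* ≈ 0.37 m/s

Log law: V(z) = (u*/κ) · ln(z/z₀) ⇒ u* = κ · V / ln(z/z₀)
u* = 0.4 × 10.0 / ln(10.0/0.00022) = 0.4 × 10.0 / 10.7245
   = 4.0000 / 10.7245 = 0.3730 m/s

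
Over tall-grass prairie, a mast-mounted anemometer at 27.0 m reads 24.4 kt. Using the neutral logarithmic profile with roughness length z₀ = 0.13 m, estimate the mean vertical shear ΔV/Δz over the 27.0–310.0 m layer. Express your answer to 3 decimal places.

Log law: V₂ = V₁ · ln(z₂/z₀)/ln(z₁/z₀) = 24.4 × 7.7768/5.3361 = 35.5607 kt
ΔV/Δz = (35.5607 − 24.4)/(310.0 − 27.0) = 11.1607/283.0000 = 0.03944 kt/m

0.039 kt/m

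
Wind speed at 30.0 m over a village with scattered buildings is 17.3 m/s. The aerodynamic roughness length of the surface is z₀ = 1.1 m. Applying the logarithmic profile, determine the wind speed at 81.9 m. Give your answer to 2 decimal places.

22.56 m/s

Log law: V(z) ∝ ln(z/z₀), so V₂/V₁ = ln(z₂/z₀) / ln(z₁/z₀).
ln(81.9/1.1) = 4.3102, ln(30.0/1.1) = 3.3059
V₂ = 17.3 × 4.3102/3.3059 = 17.3 × 1.3038 = 22.5556 m/s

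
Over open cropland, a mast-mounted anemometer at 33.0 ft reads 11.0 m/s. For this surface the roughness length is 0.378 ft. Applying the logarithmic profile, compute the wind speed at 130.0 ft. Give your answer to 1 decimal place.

14.4 m/s

Log law: V(z) ∝ ln(z/z₀), so V₂/V₁ = ln(z₂/z₀) / ln(z₁/z₀).
ln(130.0/0.378) = 5.8404, ln(33.0/0.378) = 4.4694
V₂ = 11.0 × 5.8404/4.4694 = 11.0 × 1.3068 = 14.3744 m/s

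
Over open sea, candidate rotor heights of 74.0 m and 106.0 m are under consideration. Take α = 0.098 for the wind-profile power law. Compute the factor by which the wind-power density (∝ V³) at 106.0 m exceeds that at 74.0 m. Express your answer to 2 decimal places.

Speed ratio: V_B/V_A = (z_B/z_A)^α = (106.0/74.0)^0.098 = (1.4324)^0.098 = 1.03585
Power-density ratio: P_B/P_A = (V_B/V_A)³ = (1.03585)³ = 1.11144

1.11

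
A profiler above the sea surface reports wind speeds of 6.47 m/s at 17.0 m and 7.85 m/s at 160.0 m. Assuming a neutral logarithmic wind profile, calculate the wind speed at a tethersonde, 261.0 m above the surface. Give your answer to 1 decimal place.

8.2 m/s

Log law: V ∝ ln(z/z₀). From the pair, with r = V₁/V₂ = 0.82420,
ln z₀ = (ln z₁ − r·ln z₂)/(1 − r) = (2.8332 − 0.82420×5.0752)/0.17580 = -7.6780 → z₀ = 0.0004629 m
V₃ = V₁ · ln(z₃/z₀)/ln(z₁/z₀) = 6.47 × 13.2425/10.5112 = 8.1512 m/s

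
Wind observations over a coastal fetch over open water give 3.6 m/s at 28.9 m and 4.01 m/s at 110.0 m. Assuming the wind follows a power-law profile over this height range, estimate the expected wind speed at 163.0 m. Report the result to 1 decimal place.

4.1 m/s

First find α: α = ln(V₂/V₁)/ln(z₂/z₁) = ln(4.01/3.6)/ln(110.0/28.9) = 0.10786/1.33664 = 0.0807
Extrapolate from 110.0 m to 163.0 m: V₃ = 4.01 × (163.0/110.0)^0.0807 = 4.01 × 1.0322 = 4.1393 m/s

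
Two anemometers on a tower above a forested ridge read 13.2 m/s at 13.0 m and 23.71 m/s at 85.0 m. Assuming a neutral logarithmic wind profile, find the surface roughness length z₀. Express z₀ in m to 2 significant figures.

z₀ ≈ 1.2 m

Log law: V(z) ∝ ln(z/z₀). With r = V₁/V₂ = 13.2/23.71 = 0.55673,
r · ln(z₂/z₀) = ln(z₁/z₀) ⇒ ln z₀ = (ln z₁ − r·ln z₂)/(1 − r)
ln z₀ = (2.56495 − 0.55673×4.44265) / 0.44327 = 0.2067
z₀ = exp(0.2067) = 1.230 m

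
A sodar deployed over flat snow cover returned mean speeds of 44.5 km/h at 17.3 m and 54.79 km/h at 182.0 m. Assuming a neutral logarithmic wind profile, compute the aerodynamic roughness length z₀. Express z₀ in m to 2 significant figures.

Log law: V(z) ∝ ln(z/z₀). With r = V₁/V₂ = 44.5/54.79 = 0.81219,
r · ln(z₂/z₀) = ln(z₁/z₀) ⇒ ln z₀ = (ln z₁ − r·ln z₂)/(1 − r)
ln z₀ = (2.85071 − 0.81219×5.20401) / 0.18781 = -7.3263
z₀ = exp(-7.3263) = 0.0006580 m

z₀ ≈ 0.00066 m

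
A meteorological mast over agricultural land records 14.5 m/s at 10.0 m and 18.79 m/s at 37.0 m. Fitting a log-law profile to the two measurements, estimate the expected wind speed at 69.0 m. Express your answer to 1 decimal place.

Log law: V ∝ ln(z/z₀). From the pair, with r = V₁/V₂ = 0.77169,
ln z₀ = (ln z₁ − r·ln z₂)/(1 − r) = (2.3026 − 0.77169×3.6109)/0.22831 = -2.1195 → z₀ = 0.1201 m
V₃ = V₁ · ln(z₃/z₀)/ln(z₁/z₀) = 14.5 × 6.3536/4.4221 = 20.8334 m/s

20.8 m/s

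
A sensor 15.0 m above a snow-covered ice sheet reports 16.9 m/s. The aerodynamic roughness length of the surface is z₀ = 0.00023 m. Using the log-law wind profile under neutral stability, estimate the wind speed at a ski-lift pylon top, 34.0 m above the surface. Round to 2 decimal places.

Log law: V(z) ∝ ln(z/z₀), so V₂/V₁ = ln(z₂/z₀) / ln(z₁/z₀).
ln(34.0/0.00023) = 11.9038, ln(15.0/0.00023) = 11.0855
V₂ = 16.9 × 11.9038/11.0855 = 16.9 × 1.0738 = 18.1475 m/s

18.15 m/s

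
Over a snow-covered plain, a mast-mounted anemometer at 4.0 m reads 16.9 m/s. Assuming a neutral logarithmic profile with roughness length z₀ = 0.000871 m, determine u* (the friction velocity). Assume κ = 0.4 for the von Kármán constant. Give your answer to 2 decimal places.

u* ≈ 0.80 m/s

Log law: V(z) = (u*/κ) · ln(z/z₀) ⇒ u* = κ · V / ln(z/z₀)
u* = 0.4 × 16.9 / ln(4.0/0.000871) = 0.4 × 16.9 / 8.4322
   = 6.7600 / 8.4322 = 0.8017 m/s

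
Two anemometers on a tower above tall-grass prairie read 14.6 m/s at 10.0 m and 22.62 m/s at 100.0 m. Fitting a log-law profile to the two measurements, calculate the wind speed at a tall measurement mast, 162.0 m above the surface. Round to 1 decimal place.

24.3 m/s

Log law: V ∝ ln(z/z₀). From the pair, with r = V₁/V₂ = 0.64545,
ln z₀ = (ln z₁ − r·ln z₂)/(1 − r) = (2.3026 − 0.64545×4.6052)/0.35455 = -1.8892 → z₀ = 0.1512 m
V₃ = V₁ · ln(z₃/z₀)/ln(z₁/z₀) = 14.6 × 6.9767/4.1917 = 24.3003 m/s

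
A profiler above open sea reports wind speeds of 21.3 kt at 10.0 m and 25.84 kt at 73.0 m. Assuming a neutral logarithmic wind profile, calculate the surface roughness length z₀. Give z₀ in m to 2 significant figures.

z₀ ≈ 0.00089 m

Log law: V(z) ∝ ln(z/z₀). With r = V₁/V₂ = 21.3/25.84 = 0.82430,
r · ln(z₂/z₀) = ln(z₁/z₀) ⇒ ln z₀ = (ln z₁ − r·ln z₂)/(1 − r)
ln z₀ = (2.30259 − 0.82430×4.29046) / 0.17570 = -7.0238
z₀ = exp(-7.0238) = 0.0008904 m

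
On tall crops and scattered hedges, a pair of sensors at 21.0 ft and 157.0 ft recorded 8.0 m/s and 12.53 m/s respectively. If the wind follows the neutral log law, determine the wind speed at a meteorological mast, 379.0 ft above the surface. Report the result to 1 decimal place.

Log law: V ∝ ln(z/z₀). From the pair, with r = V₁/V₂ = 0.63847,
ln z₀ = (ln z₁ − r·ln z₂)/(1 − r) = (3.0445 − 0.63847×5.0562)/0.36153 = -0.5082 → z₀ = 0.6016 ft
V₃ = V₁ · ln(z₃/z₀)/ln(z₁/z₀) = 8.0 × 6.4457/3.5527 = 14.5145 m/s

14.5 m/s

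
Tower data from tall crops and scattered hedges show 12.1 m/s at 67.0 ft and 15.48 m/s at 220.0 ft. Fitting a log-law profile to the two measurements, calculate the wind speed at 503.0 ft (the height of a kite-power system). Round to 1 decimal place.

17.8 m/s

Log law: V ∝ ln(z/z₀). From the pair, with r = V₁/V₂ = 0.78165,
ln z₀ = (ln z₁ − r·ln z₂)/(1 − r) = (4.2047 − 0.78165×5.3936)/0.21835 = -0.0516 → z₀ = 0.9498 ft
V₃ = V₁ · ln(z₃/z₀)/ln(z₁/z₀) = 12.1 × 6.2721/4.2562 = 17.8310 m/s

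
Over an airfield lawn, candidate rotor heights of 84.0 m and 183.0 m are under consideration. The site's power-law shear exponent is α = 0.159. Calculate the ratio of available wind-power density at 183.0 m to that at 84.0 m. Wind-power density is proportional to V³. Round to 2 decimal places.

Speed ratio: V_B/V_A = (z_B/z_A)^α = (183.0/84.0)^0.159 = (2.1786)^0.159 = 1.13180
Power-density ratio: P_B/P_A = (V_B/V_A)³ = (1.13180)³ = 1.44980

1.45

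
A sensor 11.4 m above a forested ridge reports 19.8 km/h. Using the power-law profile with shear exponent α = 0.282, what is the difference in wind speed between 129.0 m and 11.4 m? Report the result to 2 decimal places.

19.45 km/h

Power law: V₂ = V₁ · (z₂/z₁)^α = 19.8 × (11.3158)^0.282 = 39.2468 km/h
ΔV = 39.2468 − 19.8 = 19.4468 km/h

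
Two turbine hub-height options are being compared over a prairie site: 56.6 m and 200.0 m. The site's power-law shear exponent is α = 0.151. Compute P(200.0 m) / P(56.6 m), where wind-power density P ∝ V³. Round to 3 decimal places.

Speed ratio: V_B/V_A = (z_B/z_A)^α = (200.0/56.6)^0.151 = (3.5336)^0.151 = 1.20999
Power-density ratio: P_B/P_A = (V_B/V_A)³ = (1.20999)³ = 1.77150

1.771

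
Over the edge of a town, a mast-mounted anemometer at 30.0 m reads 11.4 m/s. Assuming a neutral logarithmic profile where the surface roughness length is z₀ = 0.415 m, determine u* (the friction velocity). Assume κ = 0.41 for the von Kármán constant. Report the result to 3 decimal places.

u* ≈ 1.092 m/s

Log law: V(z) = (u*/κ) · ln(z/z₀) ⇒ u* = κ · V / ln(z/z₀)
u* = 0.41 × 11.4 / ln(30.0/0.415) = 0.41 × 11.4 / 4.2807
   = 4.6740 / 4.2807 = 1.0919 m/s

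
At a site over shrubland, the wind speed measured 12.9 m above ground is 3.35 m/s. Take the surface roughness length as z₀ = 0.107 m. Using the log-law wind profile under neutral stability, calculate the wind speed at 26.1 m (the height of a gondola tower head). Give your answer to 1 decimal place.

Log law: V(z) ∝ ln(z/z₀), so V₂/V₁ = ln(z₂/z₀) / ln(z₁/z₀).
ln(26.1/0.107) = 5.4969, ln(12.9/0.107) = 4.7922
V₂ = 3.35 × 5.4969/4.7922 = 3.35 × 1.1471 = 3.8426 m/s

3.8 m/s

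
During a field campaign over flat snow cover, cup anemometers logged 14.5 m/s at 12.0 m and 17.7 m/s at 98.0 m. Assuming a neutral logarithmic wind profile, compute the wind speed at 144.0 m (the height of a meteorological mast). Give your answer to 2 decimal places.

18.29 m/s

Log law: V ∝ ln(z/z₀). From the pair, with r = V₁/V₂ = 0.81921,
ln z₀ = (ln z₁ − r·ln z₂)/(1 − r) = (2.4849 − 0.81921×4.5850)/0.18079 = -7.0310 → z₀ = 0.0008841 m
V₃ = V₁ · ln(z₃/z₀)/ln(z₁/z₀) = 14.5 × 12.0008/9.5159 = 18.2864 m/s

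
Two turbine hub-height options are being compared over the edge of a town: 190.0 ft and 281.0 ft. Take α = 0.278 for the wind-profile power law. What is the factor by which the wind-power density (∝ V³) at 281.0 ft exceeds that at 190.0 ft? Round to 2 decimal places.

Speed ratio: V_B/V_A = (z_B/z_A)^α = (281.0/190.0)^0.278 = (1.4789)^0.278 = 1.11493
Power-density ratio: P_B/P_A = (V_B/V_A)³ = (1.11493)³ = 1.38593

1.39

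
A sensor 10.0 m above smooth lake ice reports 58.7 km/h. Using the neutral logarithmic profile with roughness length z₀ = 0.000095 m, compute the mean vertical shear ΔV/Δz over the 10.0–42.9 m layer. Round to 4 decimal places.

Log law: V₂ = V₁ · ln(z₂/z₀)/ln(z₁/z₀) = 58.7 × 13.0205/11.5642 = 66.0921 km/h
ΔV/Δz = (66.0921 − 58.7)/(42.9 − 10.0) = 7.3921/32.9000 = 0.22468 km/h/m

0.2247 km/h/m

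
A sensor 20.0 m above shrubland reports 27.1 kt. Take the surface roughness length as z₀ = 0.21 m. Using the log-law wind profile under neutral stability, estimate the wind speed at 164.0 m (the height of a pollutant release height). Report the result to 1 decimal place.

39.6 kt

Log law: V(z) ∝ ln(z/z₀), so V₂/V₁ = ln(z₂/z₀) / ln(z₁/z₀).
ln(164.0/0.21) = 6.6605, ln(20.0/0.21) = 4.5564
V₂ = 27.1 × 6.6605/4.5564 = 27.1 × 1.4618 = 39.6148 kt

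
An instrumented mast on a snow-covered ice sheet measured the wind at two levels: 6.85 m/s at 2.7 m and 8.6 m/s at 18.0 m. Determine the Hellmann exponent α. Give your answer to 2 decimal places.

α ≈ 0.12

Power law: V₂/V₁ = (z₂/z₁)^α ⇒ α = ln(V₂/V₁) / ln(z₂/z₁)
α = ln(8.6/6.85) / ln(18.0/2.7) = ln(1.2555) / ln(6.6667)
  = 0.22751 / 1.89712 = 0.11993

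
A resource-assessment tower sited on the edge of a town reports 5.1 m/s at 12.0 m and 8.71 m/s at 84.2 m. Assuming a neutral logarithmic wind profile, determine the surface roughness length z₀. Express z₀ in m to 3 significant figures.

Log law: V(z) ∝ ln(z/z₀). With r = V₁/V₂ = 5.1/8.71 = 0.58553,
r · ln(z₂/z₀) = ln(z₁/z₀) ⇒ ln z₀ = (ln z₁ − r·ln z₂)/(1 − r)
ln z₀ = (2.48491 − 0.58553×4.43319) / 0.41447 = -0.2675
z₀ = exp(-0.2675) = 0.7653 m

z₀ ≈ 0.765 m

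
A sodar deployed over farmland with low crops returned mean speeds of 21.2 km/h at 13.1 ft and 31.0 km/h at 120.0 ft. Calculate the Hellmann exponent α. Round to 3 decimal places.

Power law: V₂/V₁ = (z₂/z₁)^α ⇒ α = ln(V₂/V₁) / ln(z₂/z₁)
α = ln(31.0/21.2) / ln(120.0/13.1) = ln(1.4623) / ln(9.1603)
  = 0.37999 / 2.21488 = 0.17156

α ≈ 0.172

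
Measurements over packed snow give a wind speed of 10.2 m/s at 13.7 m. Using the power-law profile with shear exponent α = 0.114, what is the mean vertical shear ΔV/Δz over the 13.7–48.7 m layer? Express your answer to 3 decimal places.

0.045 m/s/m

Power law: V₂ = V₁ · (z₂/z₁)^α = 10.2 × (3.5547)^0.114 = 11.7867 m/s
ΔV/Δz = (11.7867 − 10.2)/(48.7 − 13.7) = 1.5867/35.0000 = 0.04533 m/s/m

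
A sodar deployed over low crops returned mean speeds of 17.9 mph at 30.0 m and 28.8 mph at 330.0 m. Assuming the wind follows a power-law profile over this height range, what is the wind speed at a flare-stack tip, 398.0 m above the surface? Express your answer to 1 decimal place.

First find α: α = ln(V₂/V₁)/ln(z₂/z₁) = ln(28.8/17.9)/ln(330.0/30.0) = 0.47557/2.39790 = 0.1983
Extrapolate from 330.0 m to 398.0 m: V₃ = 28.8 × (398.0/330.0)^0.1983 = 28.8 × 1.0379 = 29.8903 mph

29.9 mph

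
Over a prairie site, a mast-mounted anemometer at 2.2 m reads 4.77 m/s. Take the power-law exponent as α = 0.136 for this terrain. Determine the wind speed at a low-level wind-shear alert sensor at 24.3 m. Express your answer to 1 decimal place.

6.6 m/s

Power-law profile: V₂ = V₁ · (z₂/z₁)^α
V₂ = 4.77 × (24.3/2.2)^0.136 = 4.77 × (11.0455)^0.136
    = 4.77 × 1.3864 = 6.6129 m/s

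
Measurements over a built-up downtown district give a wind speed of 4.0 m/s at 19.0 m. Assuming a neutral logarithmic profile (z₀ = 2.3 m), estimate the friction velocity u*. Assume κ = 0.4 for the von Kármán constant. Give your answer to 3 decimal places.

Log law: V(z) = (u*/κ) · ln(z/z₀) ⇒ u* = κ · V / ln(z/z₀)
u* = 0.4 × 4.0 / ln(19.0/2.3) = 0.4 × 4.0 / 2.1115
   = 1.6000 / 2.1115 = 0.7577 m/s

u* ≈ 0.758 m/s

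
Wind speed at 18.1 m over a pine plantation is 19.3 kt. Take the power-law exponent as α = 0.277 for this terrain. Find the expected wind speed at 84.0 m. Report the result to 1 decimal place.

29.5 kt

Power-law profile: V₂ = V₁ · (z₂/z₁)^α
V₂ = 19.3 × (84.0/18.1)^0.277 = 19.3 × (4.6409)^0.277
    = 19.3 × 1.5298 = 29.5261 kt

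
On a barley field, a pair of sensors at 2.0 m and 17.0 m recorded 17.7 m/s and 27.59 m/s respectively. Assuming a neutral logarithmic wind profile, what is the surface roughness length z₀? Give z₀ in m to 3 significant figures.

Log law: V(z) ∝ ln(z/z₀). With r = V₁/V₂ = 17.7/27.59 = 0.64154,
r · ln(z₂/z₀) = ln(z₁/z₀) ⇒ ln z₀ = (ln z₁ − r·ln z₂)/(1 − r)
ln z₀ = (0.69315 − 0.64154×2.83321) / 0.35846 = -3.1369
z₀ = exp(-3.1369) = 0.04342 m

z₀ ≈ 0.0434 m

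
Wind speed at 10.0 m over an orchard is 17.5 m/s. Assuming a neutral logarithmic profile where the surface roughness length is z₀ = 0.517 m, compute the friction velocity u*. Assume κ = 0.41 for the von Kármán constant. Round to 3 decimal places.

Log law: V(z) = (u*/κ) · ln(z/z₀) ⇒ u* = κ · V / ln(z/z₀)
u* = 0.41 × 17.5 / ln(10.0/0.517) = 0.41 × 17.5 / 2.9623
   = 7.1750 / 2.9623 = 2.4221 m/s

u* ≈ 2.422 m/s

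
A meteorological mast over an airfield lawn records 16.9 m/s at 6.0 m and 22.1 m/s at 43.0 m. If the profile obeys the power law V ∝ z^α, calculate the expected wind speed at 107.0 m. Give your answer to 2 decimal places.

First find α: α = ln(V₂/V₁)/ln(z₂/z₁) = ln(22.1/16.9)/ln(43.0/6.0) = 0.26826/1.96944 = 0.1362
Extrapolate from 43.0 m to 107.0 m: V₃ = 22.1 × (107.0/43.0)^0.1362 = 22.1 × 1.1322 = 25.0220 m/s

25.02 m/s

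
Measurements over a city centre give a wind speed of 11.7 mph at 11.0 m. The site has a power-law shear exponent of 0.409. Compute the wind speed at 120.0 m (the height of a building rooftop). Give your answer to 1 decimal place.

31.1 mph

Power-law profile: V₂ = V₁ · (z₂/z₁)^α
V₂ = 11.7 × (120.0/11.0)^0.409 = 11.7 × (10.9091)^0.409
    = 11.7 × 2.6574 = 31.0915 mph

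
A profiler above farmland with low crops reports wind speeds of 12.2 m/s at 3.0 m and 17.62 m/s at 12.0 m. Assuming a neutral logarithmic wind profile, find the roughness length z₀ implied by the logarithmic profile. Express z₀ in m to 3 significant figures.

Log law: V(z) ∝ ln(z/z₀). With r = V₁/V₂ = 12.2/17.62 = 0.69240,
r · ln(z₂/z₀) = ln(z₁/z₀) ⇒ ln z₀ = (ln z₁ − r·ln z₂)/(1 − r)
ln z₀ = (1.09861 − 0.69240×2.48491) / 0.30760 = -2.0218
z₀ = exp(-2.0218) = 0.1324 m

z₀ ≈ 0.132 m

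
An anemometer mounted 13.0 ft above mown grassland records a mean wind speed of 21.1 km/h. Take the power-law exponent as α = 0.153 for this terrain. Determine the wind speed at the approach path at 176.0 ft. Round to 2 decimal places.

Power-law profile: V₂ = V₁ · (z₂/z₁)^α
V₂ = 21.1 × (176.0/13.0)^0.153 = 21.1 × (13.5385)^0.153
    = 21.1 × 1.4898 = 31.4349 km/h

31.43 km/h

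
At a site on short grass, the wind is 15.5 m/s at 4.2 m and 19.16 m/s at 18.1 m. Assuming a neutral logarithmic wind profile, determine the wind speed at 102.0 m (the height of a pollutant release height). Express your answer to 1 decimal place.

23.5 m/s

Log law: V ∝ ln(z/z₀). From the pair, with r = V₁/V₂ = 0.80898,
ln z₀ = (ln z₁ − r·ln z₂)/(1 − r) = (1.4351 − 0.80898×2.8959)/0.19102 = -4.7515 → z₀ = 0.008639 m
V₃ = V₁ · ln(z₃/z₀)/ln(z₁/z₀) = 15.5 × 9.3765/6.1866 = 23.4920 m/s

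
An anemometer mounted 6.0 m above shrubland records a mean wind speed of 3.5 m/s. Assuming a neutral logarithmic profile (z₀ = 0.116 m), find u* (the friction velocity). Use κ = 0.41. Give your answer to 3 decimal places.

Log law: V(z) = (u*/κ) · ln(z/z₀) ⇒ u* = κ · V / ln(z/z₀)
u* = 0.41 × 3.5 / ln(6.0/0.116) = 0.41 × 3.5 / 3.9459
   = 1.4350 / 3.9459 = 0.3637 m/s

u* ≈ 0.364 m/s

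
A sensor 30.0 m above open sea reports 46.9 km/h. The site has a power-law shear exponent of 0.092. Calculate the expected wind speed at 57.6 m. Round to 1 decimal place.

49.8 km/h

Power-law profile: V₂ = V₁ · (z₂/z₁)^α
V₂ = 46.9 × (57.6/30.0)^0.092 = 46.9 × (1.9200)^0.092
    = 46.9 × 1.0619 = 49.8008 km/h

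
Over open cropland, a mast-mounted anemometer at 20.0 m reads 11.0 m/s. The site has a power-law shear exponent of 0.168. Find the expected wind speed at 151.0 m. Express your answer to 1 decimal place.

15.4 m/s

Power-law profile: V₂ = V₁ · (z₂/z₁)^α
V₂ = 11.0 × (151.0/20.0)^0.168 = 11.0 × (7.5500)^0.168
    = 11.0 × 1.4044 = 15.4486 m/s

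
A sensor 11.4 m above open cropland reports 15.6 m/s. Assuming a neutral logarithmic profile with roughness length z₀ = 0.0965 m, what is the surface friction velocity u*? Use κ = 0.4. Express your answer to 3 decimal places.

u* ≈ 1.308 m/s

Log law: V(z) = (u*/κ) · ln(z/z₀) ⇒ u* = κ · V / ln(z/z₀)
u* = 0.4 × 15.6 / ln(11.4/0.0965) = 0.4 × 15.6 / 4.7718
   = 6.2400 / 4.7718 = 1.3077 m/s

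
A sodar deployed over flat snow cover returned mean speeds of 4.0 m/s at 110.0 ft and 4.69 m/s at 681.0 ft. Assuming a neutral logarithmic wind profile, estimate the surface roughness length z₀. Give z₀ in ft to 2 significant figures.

Log law: V(z) ∝ ln(z/z₀). With r = V₁/V₂ = 4.0/4.69 = 0.85288,
r · ln(z₂/z₀) = ln(z₁/z₀) ⇒ ln z₀ = (ln z₁ − r·ln z₂)/(1 − r)
ln z₀ = (4.70048 − 0.85288×6.52356) / 0.14712 = -5.8681
z₀ = exp(-5.8681) = 0.002828 ft

z₀ ≈ 0.0028 ft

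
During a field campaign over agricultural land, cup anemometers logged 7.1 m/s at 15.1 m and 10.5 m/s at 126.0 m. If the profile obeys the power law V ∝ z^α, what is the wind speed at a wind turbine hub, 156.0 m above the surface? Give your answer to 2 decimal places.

10.92 m/s

First find α: α = ln(V₂/V₁)/ln(z₂/z₁) = ln(10.5/7.1)/ln(126.0/15.1) = 0.39128/2.12159 = 0.1844
Extrapolate from 126.0 m to 156.0 m: V₃ = 10.5 × (156.0/126.0)^0.1844 = 10.5 × 1.0402 = 10.9218 m/s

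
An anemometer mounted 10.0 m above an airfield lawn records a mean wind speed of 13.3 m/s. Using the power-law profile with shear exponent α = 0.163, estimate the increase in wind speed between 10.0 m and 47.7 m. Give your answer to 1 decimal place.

3.9 m/s

Power law: V₂ = V₁ · (z₂/z₁)^α = 13.3 × (4.7700)^0.163 = 17.1573 m/s
ΔV = 17.1573 − 13.3 = 3.8573 m/s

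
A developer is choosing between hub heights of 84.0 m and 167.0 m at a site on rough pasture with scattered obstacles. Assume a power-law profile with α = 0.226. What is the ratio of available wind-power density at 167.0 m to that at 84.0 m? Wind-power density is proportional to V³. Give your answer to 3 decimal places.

1.593

Speed ratio: V_B/V_A = (z_B/z_A)^α = (167.0/84.0)^0.226 = (1.9881)^0.226 = 1.16801
Power-density ratio: P_B/P_A = (V_B/V_A)³ = (1.16801)³ = 1.59346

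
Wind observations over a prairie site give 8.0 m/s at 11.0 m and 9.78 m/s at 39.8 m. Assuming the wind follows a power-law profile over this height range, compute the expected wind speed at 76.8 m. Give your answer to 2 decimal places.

First find α: α = ln(V₂/V₁)/ln(z₂/z₁) = ln(9.78/8.0)/ln(39.8/11.0) = 0.20090/1.28597 = 0.1562
Extrapolate from 39.8 m to 76.8 m: V₃ = 9.78 × (76.8/39.8)^0.1562 = 9.78 × 1.1081 = 10.8377 m/s

10.84 m/s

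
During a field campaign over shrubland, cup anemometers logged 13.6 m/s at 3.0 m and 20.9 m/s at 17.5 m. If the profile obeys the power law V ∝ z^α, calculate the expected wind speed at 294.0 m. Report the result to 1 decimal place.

41.6 m/s

First find α: α = ln(V₂/V₁)/ln(z₂/z₁) = ln(20.9/13.6)/ln(17.5/3.0) = 0.42968/1.76359 = 0.2436
Extrapolate from 17.5 m to 294.0 m: V₃ = 20.9 × (294.0/17.5)^0.2436 = 20.9 × 1.9885 = 41.5604 m/s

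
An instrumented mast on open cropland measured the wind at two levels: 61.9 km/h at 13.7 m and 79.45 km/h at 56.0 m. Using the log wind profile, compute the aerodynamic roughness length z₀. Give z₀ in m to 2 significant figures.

Log law: V(z) ∝ ln(z/z₀). With r = V₁/V₂ = 61.9/79.45 = 0.77911,
r · ln(z₂/z₀) = ln(z₁/z₀) ⇒ ln z₀ = (ln z₁ − r·ln z₂)/(1 − r)
ln z₀ = (2.61740 − 0.77911×4.02535) / 0.22089 = -2.3486
z₀ = exp(-2.3486) = 0.09551 m

z₀ ≈ 0.096 m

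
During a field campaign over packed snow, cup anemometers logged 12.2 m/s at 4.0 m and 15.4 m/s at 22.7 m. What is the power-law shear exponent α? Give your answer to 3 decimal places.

Power law: V₂/V₁ = (z₂/z₁)^α ⇒ α = ln(V₂/V₁) / ln(z₂/z₁)
α = ln(15.4/12.2) / ln(22.7/4.0) = ln(1.2623) / ln(5.6750)
  = 0.23293 / 1.73607 = 0.13417

α ≈ 0.134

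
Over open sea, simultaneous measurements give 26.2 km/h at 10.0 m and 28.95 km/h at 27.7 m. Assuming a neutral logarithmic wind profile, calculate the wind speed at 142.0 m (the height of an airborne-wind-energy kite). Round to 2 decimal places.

33.36 km/h

Log law: V ∝ ln(z/z₀). From the pair, with r = V₁/V₂ = 0.90501,
ln z₀ = (ln z₁ − r·ln z₂)/(1 − r) = (2.3026 − 0.90501×3.3214)/0.09499 = -7.4043 → z₀ = 0.0006087 m
V₃ = V₁ · ln(z₃/z₀)/ln(z₁/z₀) = 26.2 × 12.3601/9.7068 = 33.3614 km/h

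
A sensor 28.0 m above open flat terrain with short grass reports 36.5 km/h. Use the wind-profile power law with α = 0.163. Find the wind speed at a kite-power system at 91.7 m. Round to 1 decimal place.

44.3 km/h

Power-law profile: V₂ = V₁ · (z₂/z₁)^α
V₂ = 36.5 × (91.7/28.0)^0.163 = 36.5 × (3.2750)^0.163
    = 36.5 × 1.2133 = 44.2866 km/h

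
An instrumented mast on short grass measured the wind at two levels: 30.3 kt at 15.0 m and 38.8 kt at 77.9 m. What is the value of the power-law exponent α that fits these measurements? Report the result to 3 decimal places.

α ≈ 0.150

Power law: V₂/V₁ = (z₂/z₁)^α ⇒ α = ln(V₂/V₁) / ln(z₂/z₁)
α = ln(38.8/30.3) / ln(77.9/15.0) = ln(1.2805) / ln(5.1933)
  = 0.24727 / 1.64738 = 0.15010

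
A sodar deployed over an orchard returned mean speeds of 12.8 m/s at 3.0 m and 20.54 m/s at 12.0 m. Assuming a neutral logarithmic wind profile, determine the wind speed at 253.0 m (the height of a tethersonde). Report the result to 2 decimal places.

37.56 m/s

Log law: V ∝ ln(z/z₀). From the pair, with r = V₁/V₂ = 0.62317,
ln z₀ = (ln z₁ − r·ln z₂)/(1 − r) = (1.0986 − 0.62317×2.4849)/0.37683 = -1.1940 → z₀ = 0.3030 m
V₃ = V₁ · ln(z₃/z₀)/ln(z₁/z₀) = 12.8 × 6.7274/2.2926 = 37.5604 m/s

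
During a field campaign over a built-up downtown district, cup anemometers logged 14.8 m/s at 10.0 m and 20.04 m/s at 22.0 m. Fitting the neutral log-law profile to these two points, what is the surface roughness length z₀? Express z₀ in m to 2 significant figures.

Log law: V(z) ∝ ln(z/z₀). With r = V₁/V₂ = 14.8/20.04 = 0.73852,
r · ln(z₂/z₀) = ln(z₁/z₀) ⇒ ln z₀ = (ln z₁ − r·ln z₂)/(1 − r)
ln z₀ = (2.30259 − 0.73852×3.09104) / 0.26148 = 0.0756
z₀ = exp(0.0756) = 1.079 m

z₀ ≈ 1.1 m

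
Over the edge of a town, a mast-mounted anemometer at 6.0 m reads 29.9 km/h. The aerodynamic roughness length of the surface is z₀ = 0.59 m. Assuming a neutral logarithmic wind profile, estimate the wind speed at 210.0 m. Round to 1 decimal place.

75.7 km/h

Log law: V(z) ∝ ln(z/z₀), so V₂/V₁ = ln(z₂/z₀) / ln(z₁/z₀).
ln(210.0/0.59) = 5.8747, ln(6.0/0.59) = 2.3194
V₂ = 29.9 × 5.8747/2.3194 = 29.9 × 2.5329 = 75.7331 km/h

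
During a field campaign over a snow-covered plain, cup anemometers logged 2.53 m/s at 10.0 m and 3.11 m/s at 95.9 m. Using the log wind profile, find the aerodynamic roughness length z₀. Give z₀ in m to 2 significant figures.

Log law: V(z) ∝ ln(z/z₀). With r = V₁/V₂ = 2.53/3.11 = 0.81350,
r · ln(z₂/z₀) = ln(z₁/z₀) ⇒ ln z₀ = (ln z₁ − r·ln z₂)/(1 − r)
ln z₀ = (2.30259 − 0.81350×4.56331) / 0.18650 = -7.5588
z₀ = exp(-7.5588) = 0.0005215 m

z₀ ≈ 0.00052 m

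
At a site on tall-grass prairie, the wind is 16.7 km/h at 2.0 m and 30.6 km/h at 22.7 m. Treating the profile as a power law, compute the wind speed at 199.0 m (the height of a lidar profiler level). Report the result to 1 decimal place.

52.6 km/h

First find α: α = ln(V₂/V₁)/ln(z₂/z₁) = ln(30.6/16.7)/ln(22.7/2.0) = 0.60559/2.42922 = 0.2493
Extrapolate from 22.7 m to 199.0 m: V₃ = 30.6 × (199.0/22.7)^0.2493 = 30.6 × 1.7181 = 52.5731 km/h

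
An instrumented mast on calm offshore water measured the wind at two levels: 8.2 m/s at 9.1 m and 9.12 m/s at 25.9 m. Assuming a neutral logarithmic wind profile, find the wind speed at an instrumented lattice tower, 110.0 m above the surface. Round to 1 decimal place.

10.4 m/s

Log law: V ∝ ln(z/z₀). From the pair, with r = V₁/V₂ = 0.89912,
ln z₀ = (ln z₁ − r·ln z₂)/(1 − r) = (2.2083 − 0.89912×3.2542)/0.10088 = -7.1145 → z₀ = 0.0008132 m
V₃ = V₁ · ln(z₃/z₀)/ln(z₁/z₀) = 8.2 × 11.8150/9.3228 = 10.3921 m/s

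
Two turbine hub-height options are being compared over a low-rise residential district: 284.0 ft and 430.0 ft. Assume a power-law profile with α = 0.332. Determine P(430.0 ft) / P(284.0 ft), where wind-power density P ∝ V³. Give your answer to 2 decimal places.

1.51

Speed ratio: V_B/V_A = (z_B/z_A)^α = (430.0/284.0)^0.332 = (1.5141)^0.332 = 1.14765
Power-density ratio: P_B/P_A = (V_B/V_A)³ = (1.14765)³ = 1.51157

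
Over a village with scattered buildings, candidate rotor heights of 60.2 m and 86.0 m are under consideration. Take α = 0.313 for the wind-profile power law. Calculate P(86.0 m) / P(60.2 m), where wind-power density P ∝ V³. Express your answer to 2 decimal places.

Speed ratio: V_B/V_A = (z_B/z_A)^α = (86.0/60.2)^0.313 = (1.4286)^0.313 = 1.11811
Power-density ratio: P_B/P_A = (V_B/V_A)³ = (1.11811)³ = 1.39783

1.40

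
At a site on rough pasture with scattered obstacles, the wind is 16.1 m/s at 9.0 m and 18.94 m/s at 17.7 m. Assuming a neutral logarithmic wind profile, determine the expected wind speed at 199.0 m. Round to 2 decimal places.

29.10 m/s

Log law: V ∝ ln(z/z₀). From the pair, with r = V₁/V₂ = 0.85005,
ln z₀ = (ln z₁ − r·ln z₂)/(1 − r) = (2.1972 − 0.85005×2.8736)/0.14995 = -1.6370 → z₀ = 0.1946 m
V₃ = V₁ · ln(z₃/z₀)/ln(z₁/z₀) = 16.1 × 6.9303/3.8342 = 29.1007 m/s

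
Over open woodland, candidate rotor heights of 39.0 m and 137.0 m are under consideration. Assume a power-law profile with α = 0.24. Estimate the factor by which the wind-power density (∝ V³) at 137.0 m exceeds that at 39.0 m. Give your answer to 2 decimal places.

Speed ratio: V_B/V_A = (z_B/z_A)^α = (137.0/39.0)^0.24 = (3.5128)^0.24 = 1.35194
Power-density ratio: P_B/P_A = (V_B/V_A)³ = (1.35194)³ = 2.47100

2.47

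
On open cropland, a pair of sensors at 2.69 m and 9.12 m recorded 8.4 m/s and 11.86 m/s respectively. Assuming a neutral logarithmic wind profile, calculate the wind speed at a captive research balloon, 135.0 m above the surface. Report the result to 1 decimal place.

Log law: V ∝ ln(z/z₀). From the pair, with r = V₁/V₂ = 0.70826,
ln z₀ = (ln z₁ − r·ln z₂)/(1 − r) = (0.9895 − 0.70826×2.2105)/0.29174 = -1.9746 → z₀ = 0.1388 m
V₃ = V₁ · ln(z₃/z₀)/ln(z₁/z₀) = 8.4 × 6.8798/2.9641 = 19.4968 m/s

19.5 m/s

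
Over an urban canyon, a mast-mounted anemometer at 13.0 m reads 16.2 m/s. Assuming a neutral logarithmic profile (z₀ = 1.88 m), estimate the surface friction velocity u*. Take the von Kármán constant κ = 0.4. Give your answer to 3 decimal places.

u* ≈ 3.351 m/s

Log law: V(z) = (u*/κ) · ln(z/z₀) ⇒ u* = κ · V / ln(z/z₀)
u* = 0.4 × 16.2 / ln(13.0/1.88) = 0.4 × 16.2 / 1.9337
   = 6.4800 / 1.9337 = 3.3511 m/s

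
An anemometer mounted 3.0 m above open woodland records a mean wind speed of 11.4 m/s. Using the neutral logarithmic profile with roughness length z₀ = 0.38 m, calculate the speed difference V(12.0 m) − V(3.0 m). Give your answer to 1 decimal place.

Log law: V₂ = V₁ · ln(z₂/z₀)/ln(z₁/z₀) = 11.4 × 3.4525/2.0662 = 19.0487 m/s
ΔV = 19.0487 − 11.4 = 7.6487 m/s

7.6 m/s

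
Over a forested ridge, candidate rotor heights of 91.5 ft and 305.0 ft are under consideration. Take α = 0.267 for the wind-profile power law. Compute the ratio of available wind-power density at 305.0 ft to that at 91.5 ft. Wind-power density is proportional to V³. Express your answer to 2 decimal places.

2.62

Speed ratio: V_B/V_A = (z_B/z_A)^α = (305.0/91.5)^0.267 = (3.3333)^0.267 = 1.37914
Power-density ratio: P_B/P_A = (V_B/V_A)³ = (1.37914)³ = 2.62317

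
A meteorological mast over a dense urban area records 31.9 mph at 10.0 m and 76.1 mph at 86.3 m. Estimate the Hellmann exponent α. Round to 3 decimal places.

α ≈ 0.403

Power law: V₂/V₁ = (z₂/z₁)^α ⇒ α = ln(V₂/V₁) / ln(z₂/z₁)
α = ln(76.1/31.9) / ln(86.3/10.0) = ln(2.3856) / ln(8.6300)
  = 0.86944 / 2.15524 = 0.40341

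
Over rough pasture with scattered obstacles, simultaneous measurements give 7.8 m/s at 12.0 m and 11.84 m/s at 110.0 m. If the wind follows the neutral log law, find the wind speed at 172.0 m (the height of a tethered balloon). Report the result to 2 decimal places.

Log law: V ∝ ln(z/z₀). From the pair, with r = V₁/V₂ = 0.65878,
ln z₀ = (ln z₁ − r·ln z₂)/(1 − r) = (2.4849 − 0.65878×4.7005)/0.34122 = -1.7927 → z₀ = 0.1665 m
V₃ = V₁ · ln(z₃/z₀)/ln(z₁/z₀) = 7.8 × 6.9402/4.2776 = 12.6551 m/s

12.66 m/s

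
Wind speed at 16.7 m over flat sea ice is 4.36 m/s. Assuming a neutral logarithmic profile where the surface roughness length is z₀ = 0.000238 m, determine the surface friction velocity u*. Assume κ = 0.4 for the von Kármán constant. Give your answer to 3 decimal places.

u* ≈ 0.156 m/s

Log law: V(z) = (u*/κ) · ln(z/z₀) ⇒ u* = κ · V / ln(z/z₀)
u* = 0.4 × 4.36 / ln(16.7/0.000238) = 0.4 × 4.36 / 11.1586
   = 1.7440 / 11.1586 = 0.1563 m/s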